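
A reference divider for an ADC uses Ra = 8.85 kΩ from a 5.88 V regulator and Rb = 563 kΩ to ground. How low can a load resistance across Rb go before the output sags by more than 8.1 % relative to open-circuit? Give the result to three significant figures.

Output resistance R_th = Ra‖Rb = (8.85 × 563)/571.9 = 8.713 kΩ.
The fractional drop is R_th/(R_th + R_L); requiring this ≤ 0.0810 gives R_L ≥ R_th(1/0.0810 − 1) = 8.713 × 11.35 = 98.9 kΩ.

R_L(min) ≈ 98.9 kΩ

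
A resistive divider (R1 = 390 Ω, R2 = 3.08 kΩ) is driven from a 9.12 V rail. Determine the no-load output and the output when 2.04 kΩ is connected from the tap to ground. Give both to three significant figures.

Unloaded: 8.09 V; loaded: 6.92 V

Open-circuit: V = 9.12 × 3080/(390 + 3080) = 8.09 V.
With the load, R2 becomes R2‖R_L = 1227 Ω, so V = 9.12 × 1227/1617 = 6.92 V.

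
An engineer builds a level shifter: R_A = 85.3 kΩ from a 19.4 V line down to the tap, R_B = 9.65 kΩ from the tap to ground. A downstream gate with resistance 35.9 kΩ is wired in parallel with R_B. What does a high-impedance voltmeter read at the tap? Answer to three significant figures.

The load sits in parallel with R_B: R_B‖R_L = (9.65 × 35.9) / (9.65 + 35.9) = 7.606 kΩ.
V_out = 19.4 × 7.606 / (85.3 + 7.606) = 19.4 × 7.606/92.91 = 1.59 V.

V_out ≈ 1.59 V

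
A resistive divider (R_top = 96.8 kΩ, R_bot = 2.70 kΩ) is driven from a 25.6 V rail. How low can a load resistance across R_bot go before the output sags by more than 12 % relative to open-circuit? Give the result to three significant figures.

Output resistance R_th = R_top‖R_bot = (96.8 × 2.70)/99.50 = 2.627 kΩ.
The fractional drop is R_th/(R_th + R_L); requiring this ≤ 0.120 gives R_L ≥ R_th(1/0.120 − 1) = 2.627 × 7.333 = 19.3 kΩ.

R_L(min) ≈ 19.3 kΩ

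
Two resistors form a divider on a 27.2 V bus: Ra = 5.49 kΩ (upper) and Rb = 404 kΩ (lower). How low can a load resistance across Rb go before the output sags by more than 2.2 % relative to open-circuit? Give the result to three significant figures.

Output resistance R_th = Ra‖Rb = (5.49 × 404)/409.5 = 5.416 kΩ.
The fractional drop is R_th/(R_th + R_L); requiring this ≤ 0.0220 gives R_L ≥ R_th(1/0.0220 − 1) = 5.416 × 44.45 = 241 kΩ.

R_L(min) ≈ 241 kΩ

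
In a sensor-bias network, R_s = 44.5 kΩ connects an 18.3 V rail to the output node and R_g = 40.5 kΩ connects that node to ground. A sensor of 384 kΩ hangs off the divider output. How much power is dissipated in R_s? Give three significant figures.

P ≈ 2.26 mW

Total resistance from the source is R_s + (R_g‖R_L) = 81.14 kΩ, so I = 18.3/81.14 kΩ = 0.2255 mA.
P = I²·R_s = (0.2255 mA)² × 44.5 kΩ = 2.26 mW.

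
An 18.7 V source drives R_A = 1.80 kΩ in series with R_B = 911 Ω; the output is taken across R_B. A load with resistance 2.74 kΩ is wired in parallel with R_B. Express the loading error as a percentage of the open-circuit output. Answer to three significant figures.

The divider's output (Thévenin) resistance is R_A‖R_B = 604.9 Ω.
Fractional drop under load = R_th/(R_th + R_L) = 604.9 / (604.9 + 2740) = 0.1808.
So the output falls by 18.1 %.

18.1 %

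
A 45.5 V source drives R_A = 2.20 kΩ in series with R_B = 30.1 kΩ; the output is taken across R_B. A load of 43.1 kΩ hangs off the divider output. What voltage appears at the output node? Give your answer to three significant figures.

V_out ≈ 40.5 V

The load sits in parallel with R_B: R_B‖R_L = (30.1 × 43.1) / (30.1 + 43.1) = 17.72 kΩ.
V_out = 45.5 × 17.72 / (2.20 + 17.72) = 45.5 × 17.72/19.92 = 40.5 V.
(Unloaded it would have been 42.4 V.)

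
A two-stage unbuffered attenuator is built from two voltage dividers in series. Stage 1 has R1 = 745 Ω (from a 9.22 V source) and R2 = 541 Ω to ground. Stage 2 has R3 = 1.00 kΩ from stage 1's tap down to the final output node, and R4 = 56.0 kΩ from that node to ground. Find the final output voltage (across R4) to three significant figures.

Stage 2 presents R3+R4 = 57000 Ω as a load on stage 1's tap.
Stage 1's lower leg becomes R2‖(R3+R4) = 535.9 Ω, so V_mid = 9.22 × 535.9/1281 = 3.857 V.
Stage 2 is itself unloaded: V_out = V_mid × R4/(R3+R4) = 3.857 × 56000/57000 = 3.79 V.

V_out ≈ 3.79 V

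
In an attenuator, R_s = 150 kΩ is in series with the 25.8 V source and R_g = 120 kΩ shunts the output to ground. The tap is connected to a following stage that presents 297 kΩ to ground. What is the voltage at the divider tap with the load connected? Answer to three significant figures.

The load sits in parallel with R_g: R_g‖R_L = (120 × 297) / (120 + 297) = 85.47 kΩ.
V_out = 25.8 × 85.47 / (150 + 85.47) = 25.8 × 85.47/235.5 = 9.36 V.

V_out ≈ 9.36 V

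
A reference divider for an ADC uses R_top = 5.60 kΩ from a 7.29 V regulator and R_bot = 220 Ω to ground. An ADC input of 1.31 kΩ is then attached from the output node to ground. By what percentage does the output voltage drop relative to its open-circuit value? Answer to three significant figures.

Unloaded V = 7.29 × 220/5820 = 0.27557 V.
Loaded: R_bot‖R_L = 188.4 Ω, giving V = 7.29 × 188.4/5788 = 0.23723 V.
Drop = (0.27557 − 0.23723) / 0.27557 = 13.9 %.

13.9 %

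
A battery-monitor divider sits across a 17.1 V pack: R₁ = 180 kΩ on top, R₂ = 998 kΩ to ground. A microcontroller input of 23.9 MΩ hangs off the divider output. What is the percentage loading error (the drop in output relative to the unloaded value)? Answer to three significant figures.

The divider's output (Thévenin) resistance is R₁‖R₂ = 152.5 kΩ.
Fractional drop under load = R_th/(R_th + R_L) = 152.5 / (152.5 + 23900) = 0.006340.
So the output falls by 0.634 %.

0.634 %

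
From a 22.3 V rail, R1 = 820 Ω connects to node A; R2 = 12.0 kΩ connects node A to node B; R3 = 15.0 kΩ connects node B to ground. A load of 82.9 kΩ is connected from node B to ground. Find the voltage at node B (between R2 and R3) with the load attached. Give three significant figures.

V ≈ 11.1 V

At node B, R3 is in parallel with the load: R3‖R_L = 12700 Ω.
Below node A the resistance is R2 + (R3‖R_L) = 24700 Ω, so V_A = 22.3 × 24700/25520 = 21.58 V.
Then V_B = V_A × (R3‖R_L)/(R2 + R3‖R_L) = 21.58 × 12700/24700 = 11.1 V.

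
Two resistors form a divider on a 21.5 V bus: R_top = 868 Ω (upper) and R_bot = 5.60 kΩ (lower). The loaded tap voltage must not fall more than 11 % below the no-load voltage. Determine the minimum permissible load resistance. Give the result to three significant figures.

R_L(min) ≈ 6.08 kΩ

Output resistance R_th = R_top‖R_bot = (868 × 5600)/6468 = 751.5 Ω.
The fractional drop is R_th/(R_th + R_L); requiring this ≤ 0.110 gives R_L ≥ R_th(1/0.110 − 1) = 751.5 × 8.091 = 6.08 kΩ.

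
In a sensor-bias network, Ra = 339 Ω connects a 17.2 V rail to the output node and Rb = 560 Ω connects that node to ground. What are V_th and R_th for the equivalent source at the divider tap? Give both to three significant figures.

V_th = 10.7 V, R_th = 211 Ω

V_th is the open-circuit tap voltage: 17.2 × 560/(339 + 560) = 10.7 V.
With the supply zeroed, Ra and Rb appear in parallel from the tap: R_th = Ra‖Rb = (339 × 560)/899.0 = 211 Ω.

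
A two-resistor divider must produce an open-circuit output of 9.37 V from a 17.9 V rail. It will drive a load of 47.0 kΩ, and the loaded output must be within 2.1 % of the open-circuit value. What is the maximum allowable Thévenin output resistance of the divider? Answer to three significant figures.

Loading drop = R_th/(R_th + R_L) ≤ 0.0210, so R_th ≤ R_L · ε/(1−ε) = 47.0 kΩ × 0.0210/0.9790 = 1.01 kΩ.
(Any R1, R2 with R2/(R1+R2) = 0.523 and R1‖R2 ≤ 1.01 kΩ will meet the spec.)

R_th ≤ 1.01 kΩ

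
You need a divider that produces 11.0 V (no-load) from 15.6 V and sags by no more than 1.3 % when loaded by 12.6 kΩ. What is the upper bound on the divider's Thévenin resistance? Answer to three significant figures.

Loading drop = R_th/(R_th + R_L) ≤ 0.0130, so R_th ≤ R_L · ε/(1−ε) = 12.6 kΩ × 0.0130/0.9870 = 166 Ω.

R_th ≤ 166 Ω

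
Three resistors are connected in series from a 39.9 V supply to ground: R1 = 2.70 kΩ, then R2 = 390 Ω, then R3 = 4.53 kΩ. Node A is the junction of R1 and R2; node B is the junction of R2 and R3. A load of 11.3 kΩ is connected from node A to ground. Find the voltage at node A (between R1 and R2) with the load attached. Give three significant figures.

Below node A the series string R2+R3 = 4920 Ω sits in parallel with the 11300 Ω load: 3428 Ω.
V_A = 39.9 × 3428/(2700 + 3428) = 22.3 V.

V ≈ 22.3 V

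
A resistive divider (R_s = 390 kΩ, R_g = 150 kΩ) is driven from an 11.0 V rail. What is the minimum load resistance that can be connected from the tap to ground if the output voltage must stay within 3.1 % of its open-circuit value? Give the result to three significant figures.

Output resistance R_th = R_s‖R_g = (390 × 150)/540.0 = 108.3 kΩ.
The fractional drop is R_th/(R_th + R_L); requiring this ≤ 0.0310 gives R_L ≥ R_th(1/0.0310 − 1) = 108.3 × 31.26 = 3.39 MΩ.

R_L(min) ≈ 3.39 MΩ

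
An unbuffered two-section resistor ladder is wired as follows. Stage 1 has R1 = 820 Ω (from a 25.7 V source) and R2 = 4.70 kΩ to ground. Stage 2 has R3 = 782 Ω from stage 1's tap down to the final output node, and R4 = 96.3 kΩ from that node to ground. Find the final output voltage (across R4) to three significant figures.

Stage 2 presents R3+R4 = 97080 Ω as a load on stage 1's tap.
Stage 1's lower leg becomes R2‖(R3+R4) = 4483 Ω, so V_mid = 25.7 × 4483/5303 = 21.73 V.
Stage 2 is itself unloaded: V_out = V_mid × R4/(R3+R4) = 21.73 × 96300/97080 = 21.6 V.

V_out ≈ 21.6 V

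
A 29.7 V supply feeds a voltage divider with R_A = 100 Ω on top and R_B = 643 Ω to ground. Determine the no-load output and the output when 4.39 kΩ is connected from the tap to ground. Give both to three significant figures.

Open-circuit: V = 29.7 × 643/(100 + 643) = 25.7 V.
With the load, R_B becomes R_B‖R_L = 560.9 Ω, so V = 29.7 × 560.9/660.9 = 25.2 V.

Unloaded: 25.7 V; loaded: 25.2 V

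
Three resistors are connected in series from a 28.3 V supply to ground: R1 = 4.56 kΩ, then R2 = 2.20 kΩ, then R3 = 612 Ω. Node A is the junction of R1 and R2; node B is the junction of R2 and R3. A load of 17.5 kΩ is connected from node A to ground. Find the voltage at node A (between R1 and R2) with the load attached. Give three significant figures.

Below node A the series string R2+R3 = 2812 Ω sits in parallel with the 17500 Ω load: 2423 Ω.
V_A = 28.3 × 2423/(4560 + 2423) = 9.82 V.

V ≈ 9.82 V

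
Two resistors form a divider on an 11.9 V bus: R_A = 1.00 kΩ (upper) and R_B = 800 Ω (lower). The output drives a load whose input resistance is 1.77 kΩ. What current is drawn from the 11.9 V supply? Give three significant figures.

I ≈ 7.67 mA

R_B‖R_L = 551.0 Ω, so the source sees R_A + R_B‖R_L = 1551 Ω.
I = 11.9 V / 1551 Ω = 7.67 mA.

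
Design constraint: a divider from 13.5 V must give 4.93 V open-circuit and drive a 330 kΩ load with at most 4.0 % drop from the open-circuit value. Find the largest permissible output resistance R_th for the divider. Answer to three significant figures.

Loading drop = R_th/(R_th + R_L) ≤ 0.0400, so R_th ≤ R_L · ε/(1−ε) = 330 kΩ × 0.0400/0.9600 = 13.8 kΩ.
(Any R1, R2 with R2/(R1+R2) = 0.365 and R1‖R2 ≤ 13.8 kΩ will meet the spec.)

R_th ≤ 13.8 kΩ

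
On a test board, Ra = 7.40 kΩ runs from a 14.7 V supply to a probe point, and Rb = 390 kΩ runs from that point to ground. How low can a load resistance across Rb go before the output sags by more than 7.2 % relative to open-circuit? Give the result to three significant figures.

Output resistance R_th = Ra‖Rb = (7.40 × 390)/397.4 = 7.262 kΩ.
The fractional drop is R_th/(R_th + R_L); requiring this ≤ 0.0720 gives R_L ≥ R_th(1/0.0720 − 1) = 7.262 × 12.89 = 93.6 kΩ.

R_L(min) ≈ 93.6 kΩ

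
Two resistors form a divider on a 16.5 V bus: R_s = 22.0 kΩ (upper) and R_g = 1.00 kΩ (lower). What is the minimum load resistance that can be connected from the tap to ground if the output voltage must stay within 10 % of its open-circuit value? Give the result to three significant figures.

R_L(min) ≈ 8.61 kΩ

Output resistance R_th = R_s‖R_g = (22000 × 1000)/23000 = 956.5 Ω.
The fractional drop is R_th/(R_th + R_L); requiring this ≤ 0.100 gives R_L ≥ R_th(1/0.100 − 1) = 956.5 × 9.000 = 8.61 kΩ.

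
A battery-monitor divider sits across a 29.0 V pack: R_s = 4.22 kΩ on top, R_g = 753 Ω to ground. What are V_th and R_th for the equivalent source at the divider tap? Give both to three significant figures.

V_th is the open-circuit tap voltage: 29.0 × 753/(4220 + 753) = 4.39 V.
With the supply zeroed, R_s and R_g appear in parallel from the tap: R_th = R_s‖R_g = (4220 × 753)/4973 = 639 Ω.

V_th = 4.39 V, R_th = 639 Ω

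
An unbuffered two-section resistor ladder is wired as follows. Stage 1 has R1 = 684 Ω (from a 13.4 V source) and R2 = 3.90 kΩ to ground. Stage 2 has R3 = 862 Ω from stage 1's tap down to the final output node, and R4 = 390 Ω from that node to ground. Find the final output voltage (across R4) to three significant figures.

Stage 2 presents R3+R4 = 1252 Ω as a load on stage 1's tap.
Stage 1's lower leg becomes R2‖(R3+R4) = 947.7 Ω, so V_mid = 13.4 × 947.7/1632 = 7.783 V.
Stage 2 is itself unloaded: V_out = V_mid × R4/(R3+R4) = 7.783 × 390/1252 = 2.42 V.

V_out ≈ 2.42 V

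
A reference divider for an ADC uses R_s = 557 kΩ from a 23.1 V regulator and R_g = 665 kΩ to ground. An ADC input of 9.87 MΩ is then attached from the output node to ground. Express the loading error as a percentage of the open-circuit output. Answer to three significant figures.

2.98 %

The divider's output (Thévenin) resistance is R_s‖R_g = 303.1 kΩ.
Fractional drop under load = R_th/(R_th + R_L) = 303.1 / (303.1 + 9870) = 0.02980.
So the output falls by 2.98 %.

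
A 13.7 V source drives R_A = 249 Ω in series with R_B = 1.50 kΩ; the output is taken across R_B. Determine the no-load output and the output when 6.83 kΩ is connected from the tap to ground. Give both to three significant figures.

Unloaded: 11.7 V; loaded: 11.4 V

Open-circuit: V = 13.7 × 1500/(249 + 1500) = 11.7 V.
With the load, R_B becomes R_B‖R_L = 1230 Ω, so V = 13.7 × 1230/1479 = 11.4 V.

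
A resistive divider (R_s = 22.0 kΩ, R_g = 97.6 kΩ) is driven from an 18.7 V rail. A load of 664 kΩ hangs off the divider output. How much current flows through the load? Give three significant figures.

I_L ≈ 0.0224 mA

R_g‖R_L = 85.09 kΩ; V_out = 18.7 × 85.09/107.1 = 14.86 V.
I_L = V_out / R_L = 14.86 / 664 kΩ = 0.0224 mA.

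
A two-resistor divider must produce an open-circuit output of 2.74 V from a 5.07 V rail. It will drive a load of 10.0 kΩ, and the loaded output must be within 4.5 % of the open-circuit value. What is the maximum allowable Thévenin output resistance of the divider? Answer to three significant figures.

R_th ≤ 471 Ω

Loading drop = R_th/(R_th + R_L) ≤ 0.0450, so R_th ≤ R_L · ε/(1−ε) = 10.0 kΩ × 0.0450/0.9550 = 471 Ω.
(Any R1, R2 with R2/(R1+R2) = 0.540 and R1‖R2 ≤ 471 Ω will meet the spec.)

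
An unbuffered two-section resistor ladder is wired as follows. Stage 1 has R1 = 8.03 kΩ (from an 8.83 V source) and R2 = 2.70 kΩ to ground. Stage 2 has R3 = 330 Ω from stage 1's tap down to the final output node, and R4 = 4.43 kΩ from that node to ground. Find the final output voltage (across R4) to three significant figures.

V_out ≈ 1.45 V

Stage 2 presents R3+R4 = 4760 Ω as a load on stage 1's tap.
Stage 1's lower leg becomes R2‖(R3+R4) = 1723 Ω, so V_mid = 8.83 × 1723/9753 = 1.560 V.
Stage 2 is itself unloaded: V_out = V_mid × R4/(R3+R4) = 1.560 × 4430/4760 = 1.45 V.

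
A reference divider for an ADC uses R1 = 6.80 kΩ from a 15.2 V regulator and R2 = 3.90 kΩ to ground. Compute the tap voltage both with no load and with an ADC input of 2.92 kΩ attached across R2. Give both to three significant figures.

Open-circuit: V = 15.2 × 3.90/(6.80 + 3.90) = 5.54 V.
With the load, R2 becomes R2‖R_L = 1.670 kΩ, so V = 15.2 × 1.670/8.470 = 3.00 V.

Unloaded: 5.54 V; loaded: 3.00 V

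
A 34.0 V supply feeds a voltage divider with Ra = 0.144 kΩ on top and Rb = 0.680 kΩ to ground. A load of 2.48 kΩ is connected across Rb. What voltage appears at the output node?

The load sits in parallel with Rb: Rb‖R_L = (680 × 2480) / (680 + 2480) = 533.7 Ω.
V_out = 34.0 × 533.7 / (144 + 533.7) = 34.0 × 533.7/677.7 = 26.8 V.

V_out ≈ 26.8 V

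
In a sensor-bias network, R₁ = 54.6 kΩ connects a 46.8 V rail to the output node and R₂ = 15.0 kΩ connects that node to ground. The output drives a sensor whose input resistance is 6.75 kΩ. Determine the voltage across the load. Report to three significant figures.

The load sits in parallel with R₂: R₂‖R_L = (15.0 × 6.75) / (15.0 + 6.75) = 4.655 kΩ.
V_out = 46.8 × 4.655 / (54.6 + 4.655) = 46.8 × 4.655/59.26 = 3.68 V.

V_out ≈ 3.68 V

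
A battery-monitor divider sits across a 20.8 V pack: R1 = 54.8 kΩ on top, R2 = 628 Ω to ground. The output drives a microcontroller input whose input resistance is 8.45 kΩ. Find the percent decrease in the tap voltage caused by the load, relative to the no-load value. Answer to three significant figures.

The divider's output (Thévenin) resistance is R1‖R2 = 620.9 Ω.
Fractional drop under load = R_th/(R_th + R_L) = 620.9 / (620.9 + 8450) = 0.06845.
So the output falls by 6.84 %.

6.84 %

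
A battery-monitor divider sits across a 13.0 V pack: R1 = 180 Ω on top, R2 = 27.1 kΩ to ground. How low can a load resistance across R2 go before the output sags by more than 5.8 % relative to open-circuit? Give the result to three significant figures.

R_L(min) ≈ 2.90 kΩ

Output resistance R_th = R1‖R2 = (180 × 27100)/27280 = 178.8 Ω.
The fractional drop is R_th/(R_th + R_L); requiring this ≤ 0.0580 gives R_L ≥ R_th(1/0.0580 − 1) = 178.8 × 16.24 = 2.90 kΩ.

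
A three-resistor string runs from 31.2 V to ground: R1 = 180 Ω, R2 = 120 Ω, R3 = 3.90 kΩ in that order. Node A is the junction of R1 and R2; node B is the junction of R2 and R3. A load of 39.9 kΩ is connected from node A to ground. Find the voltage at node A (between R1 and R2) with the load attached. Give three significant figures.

Below node A the series string R2+R3 = 4020 Ω sits in parallel with the 39900 Ω load: 3652 Ω.
V_A = 31.2 × 3652/(180 + 3652) = 29.7 V.

V ≈ 29.7 V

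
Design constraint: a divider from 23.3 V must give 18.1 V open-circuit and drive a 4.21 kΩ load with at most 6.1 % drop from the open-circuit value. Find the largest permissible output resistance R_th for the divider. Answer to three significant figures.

R_th ≤ 273 Ω

Loading drop = R_th/(R_th + R_L) ≤ 0.0610, so R_th ≤ R_L · ε/(1−ε) = 4.21 kΩ × 0.0610/0.9390 = 273 Ω.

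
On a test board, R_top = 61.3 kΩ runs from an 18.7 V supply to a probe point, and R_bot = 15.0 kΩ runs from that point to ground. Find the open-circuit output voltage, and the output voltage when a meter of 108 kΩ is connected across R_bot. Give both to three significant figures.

Open-circuit: V = 18.7 × 15.0/(61.3 + 15.0) = 3.68 V.
With the load, R_bot becomes R_bot‖R_L = 13.17 kΩ, so V = 18.7 × 13.17/74.47 = 3.31 V.

Unloaded: 3.68 V; loaded: 3.31 V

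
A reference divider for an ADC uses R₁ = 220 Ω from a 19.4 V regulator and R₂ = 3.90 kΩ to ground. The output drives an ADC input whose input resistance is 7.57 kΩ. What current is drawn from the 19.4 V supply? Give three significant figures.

R₂‖R_L = 2574 Ω, so the source sees R₁ + R₂‖R_L = 2794 Ω.
I = 19.4 V / 2794 Ω = 6.94 mA.

I ≈ 6.94 mA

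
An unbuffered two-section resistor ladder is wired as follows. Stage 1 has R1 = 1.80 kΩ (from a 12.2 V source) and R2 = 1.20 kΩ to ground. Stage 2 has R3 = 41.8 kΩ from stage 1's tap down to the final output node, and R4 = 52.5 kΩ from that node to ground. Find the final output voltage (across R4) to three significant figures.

V_out ≈ 2.70 V

Stage 2 presents R3+R4 = 94.30 kΩ as a load on stage 1's tap.
Stage 1's lower leg becomes R2‖(R3+R4) = 1.185 kΩ, so V_mid = 12.2 × 1.185/2.985 = 4.843 V.
Stage 2 is itself unloaded: V_out = V_mid × R4/(R3+R4) = 4.843 × 52.5/94.30 = 2.70 V.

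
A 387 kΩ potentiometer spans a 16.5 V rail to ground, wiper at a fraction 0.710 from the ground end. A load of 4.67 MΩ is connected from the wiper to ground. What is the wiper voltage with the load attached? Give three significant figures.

V ≈ 11.5 V

The wiper splits the pot into (1−α)R = 112.2 kΩ above and αR = 274.8 kΩ below.
Lower section ‖ load = 259.5 kΩ.
V_wiper = 16.5 × 259.5/(112.2 + 259.5) = 11.5 V.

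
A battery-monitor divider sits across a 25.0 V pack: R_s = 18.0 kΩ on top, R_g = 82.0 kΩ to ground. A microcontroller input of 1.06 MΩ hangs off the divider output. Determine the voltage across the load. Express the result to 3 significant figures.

V_out ≈ 20.2 V

The load sits in parallel with R_g: R_g‖R_L = (82.0 × 1060) / (82.0 + 1060) = 76.11 kΩ.
V_out = 25.0 × 76.11 / (18.0 + 76.11) = 25.0 × 76.11/94.11 = 20.2 V.
(Unloaded it would have been 20.5 V.)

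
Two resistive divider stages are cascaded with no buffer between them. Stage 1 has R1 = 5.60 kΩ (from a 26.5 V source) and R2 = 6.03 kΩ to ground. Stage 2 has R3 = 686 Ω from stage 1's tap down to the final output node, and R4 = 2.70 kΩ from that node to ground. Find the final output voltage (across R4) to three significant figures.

Stage 2 presents R3+R4 = 3386 Ω as a load on stage 1's tap.
Stage 1's lower leg becomes R2‖(R3+R4) = 2168 Ω, so V_mid = 26.5 × 2168/7768 = 7.397 V.
Stage 2 is itself unloaded: V_out = V_mid × R4/(R3+R4) = 7.397 × 2700/3386 = 5.90 V.

V_out ≈ 5.90 V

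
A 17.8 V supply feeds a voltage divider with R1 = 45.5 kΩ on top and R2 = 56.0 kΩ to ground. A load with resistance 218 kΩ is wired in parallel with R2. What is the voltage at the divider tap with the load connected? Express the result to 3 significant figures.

V_out ≈ 8.81 V

The load sits in parallel with R2: R2‖R_L = (56.0 × 218) / (56.0 + 218) = 44.55 kΩ.
V_out = 17.8 × 44.55 / (45.5 + 44.55) = 17.8 × 44.55/90.05 = 8.81 V.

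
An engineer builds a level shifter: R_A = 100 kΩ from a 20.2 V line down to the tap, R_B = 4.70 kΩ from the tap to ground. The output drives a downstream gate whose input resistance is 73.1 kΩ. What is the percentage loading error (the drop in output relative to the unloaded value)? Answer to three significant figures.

5.79 %

The divider's output (Thévenin) resistance is R_A‖R_B = 4.489 kΩ.
Fractional drop under load = R_th/(R_th + R_L) = 4.489 / (4.489 + 73.1) = 0.05786.
So the output falls by 5.79 %.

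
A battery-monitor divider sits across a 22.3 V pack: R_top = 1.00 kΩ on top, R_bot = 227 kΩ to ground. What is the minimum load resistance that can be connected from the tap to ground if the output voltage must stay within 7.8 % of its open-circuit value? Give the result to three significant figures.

Output resistance R_th = R_top‖R_bot = (1000 × 227000)/228000 = 995.6 Ω.
The fractional drop is R_th/(R_th + R_L); requiring this ≤ 0.0780 gives R_L ≥ R_th(1/0.0780 − 1) = 995.6 × 11.82 = 11.8 kΩ.

R_L(min) ≈ 11.8 kΩ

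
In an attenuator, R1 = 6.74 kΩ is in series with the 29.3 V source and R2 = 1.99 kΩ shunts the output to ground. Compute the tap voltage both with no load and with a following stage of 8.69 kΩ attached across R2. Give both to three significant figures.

Unloaded: 6.68 V; loaded: 5.68 V

Open-circuit: V = 29.3 × 1.99/(6.74 + 1.99) = 6.68 V.
With the load, R2 becomes R2‖R_L = 1.619 kΩ, so V = 29.3 × 1.619/8.359 = 5.68 V.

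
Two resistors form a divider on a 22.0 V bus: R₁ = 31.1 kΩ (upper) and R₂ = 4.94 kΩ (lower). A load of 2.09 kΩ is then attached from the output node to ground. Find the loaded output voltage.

V_out ≈ 0.992 V

The load sits in parallel with R₂: R₂‖R_L = (4.94 × 2.09) / (4.94 + 2.09) = 1.469 kΩ.
V_out = 22.0 × 1.469 / (31.1 + 1.469) = 22.0 × 1.469/32.57 = 0.992 V.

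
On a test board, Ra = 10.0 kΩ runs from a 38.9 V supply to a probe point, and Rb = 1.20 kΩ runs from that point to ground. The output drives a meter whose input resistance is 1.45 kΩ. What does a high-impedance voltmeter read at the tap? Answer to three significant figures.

V_out ≈ 2.40 V

The load sits in parallel with Rb: Rb‖R_L = (1.20 × 1.45) / (1.20 + 1.45) = 0.6566 kΩ.
V_out = 38.9 × 0.6566 / (10.0 + 0.6566) = 38.9 × 0.6566/10.66 = 2.40 V.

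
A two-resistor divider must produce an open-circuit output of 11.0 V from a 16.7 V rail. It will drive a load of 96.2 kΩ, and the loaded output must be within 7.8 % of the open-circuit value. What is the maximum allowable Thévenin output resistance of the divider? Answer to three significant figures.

R_th ≤ 8.14 kΩ

Loading drop = R_th/(R_th + R_L) ≤ 0.0780, so R_th ≤ R_L · ε/(1−ε) = 96.2 kΩ × 0.0780/0.9220 = 8.14 kΩ.
(Any R1, R2 with R2/(R1+R2) = 0.659 and R1‖R2 ≤ 8.14 kΩ will meet the spec.)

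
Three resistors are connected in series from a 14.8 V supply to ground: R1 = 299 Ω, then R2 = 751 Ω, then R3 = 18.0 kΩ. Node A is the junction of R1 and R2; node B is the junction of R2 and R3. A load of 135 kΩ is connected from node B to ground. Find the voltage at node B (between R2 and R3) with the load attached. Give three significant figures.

At node B, R3 is in parallel with the load: R3‖R_L = 15880 Ω.
Below node A the resistance is R2 + (R3‖R_L) = 16630 Ω, so V_A = 14.8 × 16630/16930 = 14.54 V.
Then V_B = V_A × (R3‖R_L)/(R2 + R3‖R_L) = 14.54 × 15880/16630 = 13.9 V.

V ≈ 13.9 V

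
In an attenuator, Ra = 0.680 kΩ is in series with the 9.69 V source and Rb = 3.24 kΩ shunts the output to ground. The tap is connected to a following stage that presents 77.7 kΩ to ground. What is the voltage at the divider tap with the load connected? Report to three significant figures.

V_out ≈ 7.95 V

The load sits in parallel with Rb: Rb‖R_L = (3240 × 77700) / (3240 + 77700) = 3110 Ω.
V_out = 9.69 × 3110 / (680 + 3110) = 9.69 × 3110/3790 = 7.95 V.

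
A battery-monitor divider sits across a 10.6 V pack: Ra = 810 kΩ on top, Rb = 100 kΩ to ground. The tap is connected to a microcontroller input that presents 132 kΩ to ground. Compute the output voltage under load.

The load sits in parallel with Rb: Rb‖R_L = (100 × 132) / (100 + 132) = 56.90 kΩ.
V_out = 10.6 × 56.90 / (810 + 56.90) = 10.6 × 56.90/866.9 = 0.696 V.

V_out ≈ 0.696 V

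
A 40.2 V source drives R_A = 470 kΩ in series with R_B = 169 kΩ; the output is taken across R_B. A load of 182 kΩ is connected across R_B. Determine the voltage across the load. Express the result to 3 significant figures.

V_out ≈ 6.32 V

The load sits in parallel with R_B: R_B‖R_L = (169 × 182) / (169 + 182) = 87.63 kΩ.
V_out = 40.2 × 87.63 / (470 + 87.63) = 40.2 × 87.63/557.6 = 6.32 V.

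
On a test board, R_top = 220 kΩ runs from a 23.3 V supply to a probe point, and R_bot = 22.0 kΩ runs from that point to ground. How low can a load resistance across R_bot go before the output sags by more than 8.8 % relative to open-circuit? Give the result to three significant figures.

R_L(min) ≈ 207 kΩ

Output resistance R_th = R_top‖R_bot = (220 × 22.0)/242.0 = 20.00 kΩ.
The fractional drop is R_th/(R_th + R_L); requiring this ≤ 0.0880 gives R_L ≥ R_th(1/0.0880 − 1) = 20.00 × 10.36 = 207 kΩ.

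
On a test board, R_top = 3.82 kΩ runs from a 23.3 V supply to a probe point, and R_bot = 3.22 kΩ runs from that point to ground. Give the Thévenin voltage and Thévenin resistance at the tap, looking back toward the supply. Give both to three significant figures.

V_th is the open-circuit tap voltage: 23.3 × 3.22/(3.82 + 3.22) = 10.7 V.
With the supply zeroed, R_top and R_bot appear in parallel from the tap: R_th = R_top‖R_bot = (3.82 × 3.22)/7.040 = 1.75 kΩ.

V_th = 10.7 V, R_th = 1.75 kΩ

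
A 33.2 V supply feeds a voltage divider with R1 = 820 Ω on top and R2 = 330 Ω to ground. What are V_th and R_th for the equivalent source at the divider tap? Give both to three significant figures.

V_th = 9.53 V, R_th = 235 Ω

V_th is the open-circuit tap voltage: 33.2 × 330/(820 + 330) = 9.53 V.
With the supply zeroed, R1 and R2 appear in parallel from the tap: R_th = R1‖R2 = (820 × 330)/1150 = 235 Ω.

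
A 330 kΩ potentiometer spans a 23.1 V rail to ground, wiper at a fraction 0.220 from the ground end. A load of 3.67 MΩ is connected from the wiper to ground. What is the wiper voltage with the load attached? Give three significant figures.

The wiper splits the pot into (1−α)R = 257.4 kΩ above and αR = 72.60 kΩ below.
Lower section ‖ load = 71.19 kΩ.
V_wiper = 23.1 × 71.19/(257.4 + 71.19) = 5.00 V.

V ≈ 5.00 V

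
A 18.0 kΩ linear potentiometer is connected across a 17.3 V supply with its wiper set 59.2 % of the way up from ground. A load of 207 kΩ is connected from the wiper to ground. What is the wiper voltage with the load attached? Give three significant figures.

V ≈ 10.0 V

The wiper splits the pot into (1−α)R = 7.344 kΩ above and αR = 10.66 kΩ below.
Lower section ‖ load = 10.13 kΩ.
V_wiper = 17.3 × 10.13/(7.344 + 10.13) = 10.0 V.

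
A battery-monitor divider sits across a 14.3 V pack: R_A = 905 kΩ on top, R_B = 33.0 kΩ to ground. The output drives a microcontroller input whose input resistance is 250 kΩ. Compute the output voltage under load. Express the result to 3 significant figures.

The load sits in parallel with R_B: R_B‖R_L = (33.0 × 250) / (33.0 + 250) = 29.15 kΩ.
V_out = 14.3 × 29.15 / (905 + 29.15) = 14.3 × 29.15/934.2 = 0.446 V.

V_out ≈ 0.446 V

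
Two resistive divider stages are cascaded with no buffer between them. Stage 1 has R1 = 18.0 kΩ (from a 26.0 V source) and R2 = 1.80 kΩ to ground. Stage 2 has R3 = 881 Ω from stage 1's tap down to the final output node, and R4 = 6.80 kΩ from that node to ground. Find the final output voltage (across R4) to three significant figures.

V_out ≈ 1.73 V

Stage 2 presents R3+R4 = 7681 Ω as a load on stage 1's tap.
Stage 1's lower leg becomes R2‖(R3+R4) = 1458 Ω, so V_mid = 26.0 × 1458/19460 = 1.949 V.
Stage 2 is itself unloaded: V_out = V_mid × R4/(R3+R4) = 1.949 × 6800/7681 = 1.73 V.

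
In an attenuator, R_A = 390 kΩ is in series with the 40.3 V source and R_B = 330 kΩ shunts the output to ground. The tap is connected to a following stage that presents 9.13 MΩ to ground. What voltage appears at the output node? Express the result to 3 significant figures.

V_out ≈ 18.1 V

The load sits in parallel with R_B: R_B‖R_L = (330 × 9130) / (330 + 9130) = 318.5 kΩ.
V_out = 40.3 × 318.5 / (390 + 318.5) = 40.3 × 318.5/708.5 = 18.1 V.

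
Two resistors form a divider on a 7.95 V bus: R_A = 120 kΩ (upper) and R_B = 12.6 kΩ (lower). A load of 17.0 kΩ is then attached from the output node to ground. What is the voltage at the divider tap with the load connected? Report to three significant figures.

The load sits in parallel with R_B: R_B‖R_L = (12.6 × 17.0) / (12.6 + 17.0) = 7.236 kΩ.
V_out = 7.95 × 7.236 / (120 + 7.236) = 7.95 × 7.236/127.2 = 0.452 V.
(Unloaded it would have been 0.755 V.)

V_out ≈ 0.452 V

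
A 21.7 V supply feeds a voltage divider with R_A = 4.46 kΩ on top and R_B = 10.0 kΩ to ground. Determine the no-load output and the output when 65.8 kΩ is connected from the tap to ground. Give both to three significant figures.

Open-circuit: V = 21.7 × 10.0/(4.46 + 10.0) = 15.0 V.
With the load, R_B becomes R_B‖R_L = 8.681 kΩ, so V = 21.7 × 8.681/13.14 = 14.3 V.

Unloaded: 15.0 V; loaded: 14.3 V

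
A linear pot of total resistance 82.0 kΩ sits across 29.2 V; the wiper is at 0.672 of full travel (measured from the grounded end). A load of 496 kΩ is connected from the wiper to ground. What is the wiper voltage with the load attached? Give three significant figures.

V ≈ 18.9 V

The wiper splits the pot into (1−α)R = 26.90 kΩ above and αR = 55.10 kΩ below.
Lower section ‖ load = 49.59 kΩ.
V_wiper = 29.2 × 49.59/(26.90 + 49.59) = 18.9 V.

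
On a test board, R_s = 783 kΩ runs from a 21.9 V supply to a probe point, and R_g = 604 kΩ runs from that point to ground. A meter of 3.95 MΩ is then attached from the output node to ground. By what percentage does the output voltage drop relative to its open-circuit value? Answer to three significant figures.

7.95 %

The divider's output (Thévenin) resistance is R_s‖R_g = 341.0 kΩ.
Fractional drop under load = R_th/(R_th + R_L) = 341.0 / (341.0 + 3950) = 0.07946.
So the output falls by 7.95 %.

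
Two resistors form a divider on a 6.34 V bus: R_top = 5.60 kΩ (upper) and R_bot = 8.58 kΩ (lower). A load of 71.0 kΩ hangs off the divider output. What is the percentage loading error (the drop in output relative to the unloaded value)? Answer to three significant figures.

The divider's output (Thévenin) resistance is R_top‖R_bot = 3.388 kΩ.
Fractional drop under load = R_th/(R_th + R_L) = 3.388 / (3.388 + 71.0) = 0.04555.
So the output falls by 4.56 %.

4.56 %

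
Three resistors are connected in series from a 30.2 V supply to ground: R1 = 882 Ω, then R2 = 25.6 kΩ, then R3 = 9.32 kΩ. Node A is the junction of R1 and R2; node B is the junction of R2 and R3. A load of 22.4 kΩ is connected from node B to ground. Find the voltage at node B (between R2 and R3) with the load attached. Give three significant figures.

V ≈ 6.01 V

At node B, R3 is in parallel with the load: R3‖R_L = 6582 Ω.
Below node A the resistance is R2 + (R3‖R_L) = 32180 Ω, so V_A = 30.2 × 32180/33060 = 29.39 V.
Then V_B = V_A × (R3‖R_L)/(R2 + R3‖R_L) = 29.39 × 6582/32180 = 6.01 V.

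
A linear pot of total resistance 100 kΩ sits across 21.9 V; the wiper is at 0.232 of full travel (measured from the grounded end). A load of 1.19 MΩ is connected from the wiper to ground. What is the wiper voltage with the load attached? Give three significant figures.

The wiper splits the pot into (1−α)R = 76.80 kΩ above and αR = 23.20 kΩ below.
Lower section ‖ load = 22.76 kΩ.
V_wiper = 21.9 × 22.76/(76.80 + 22.76) = 5.01 V.

V ≈ 5.01 V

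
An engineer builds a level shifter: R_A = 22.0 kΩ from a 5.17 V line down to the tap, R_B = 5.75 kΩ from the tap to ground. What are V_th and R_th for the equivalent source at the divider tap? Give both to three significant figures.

V_th is the open-circuit tap voltage: 5.17 × 5.75/(22.0 + 5.75) = 1.07 V.
With the supply zeroed, R_A and R_B appear in parallel from the tap: R_th = R_A‖R_B = (22.0 × 5.75)/27.75 = 4.56 kΩ.

V_th = 1.07 V, R_th = 4.56 kΩ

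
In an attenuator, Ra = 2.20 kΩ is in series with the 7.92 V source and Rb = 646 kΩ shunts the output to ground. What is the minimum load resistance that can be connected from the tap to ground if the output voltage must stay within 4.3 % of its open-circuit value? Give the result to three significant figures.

Output resistance R_th = Ra‖Rb = (2.20 × 646)/648.2 = 2.193 kΩ.
The fractional drop is R_th/(R_th + R_L); requiring this ≤ 0.0430 gives R_L ≥ R_th(1/0.0430 − 1) = 2.193 × 22.26 = 48.8 kΩ.

R_L(min) ≈ 48.8 kΩ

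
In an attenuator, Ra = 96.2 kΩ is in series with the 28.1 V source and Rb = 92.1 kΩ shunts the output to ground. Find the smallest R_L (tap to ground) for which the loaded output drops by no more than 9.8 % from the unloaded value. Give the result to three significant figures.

Output resistance R_th = Ra‖Rb = (96.2 × 92.1)/188.3 = 47.05 kΩ.
The fractional drop is R_th/(R_th + R_L); requiring this ≤ 0.0980 gives R_L ≥ R_th(1/0.0980 − 1) = 47.05 × 9.204 = 433 kΩ.

R_L(min) ≈ 433 kΩ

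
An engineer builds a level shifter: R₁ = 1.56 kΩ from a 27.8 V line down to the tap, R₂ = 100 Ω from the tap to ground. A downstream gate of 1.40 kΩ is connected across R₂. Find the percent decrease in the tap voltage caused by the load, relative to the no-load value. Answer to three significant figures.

The divider's output (Thévenin) resistance is R₁‖R₂ = 93.98 Ω.
Fractional drop under load = R_th/(R_th + R_L) = 93.98 / (93.98 + 1400) = 0.06290.
So the output falls by 6.29 %.

6.29 %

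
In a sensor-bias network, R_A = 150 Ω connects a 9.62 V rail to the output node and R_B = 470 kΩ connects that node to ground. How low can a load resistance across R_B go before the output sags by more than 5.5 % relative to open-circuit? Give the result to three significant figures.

R_L(min) ≈ 2.58 kΩ

Output resistance R_th = R_A‖R_B = (150 × 470000)/470200 = 150.0 Ω.
The fractional drop is R_th/(R_th + R_L); requiring this ≤ 0.0550 gives R_L ≥ R_th(1/0.0550 − 1) = 150.0 × 17.18 = 2.58 kΩ.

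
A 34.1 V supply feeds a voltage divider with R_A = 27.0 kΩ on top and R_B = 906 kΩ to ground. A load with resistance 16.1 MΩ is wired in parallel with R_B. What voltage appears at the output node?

V_out ≈ 33.1 V

The load sits in parallel with R_B: R_B‖R_L = (906 × 16100) / (906 + 16100) = 857.7 kΩ.
V_out = 34.1 × 857.7 / (27.0 + 857.7) = 34.1 × 857.7/884.7 = 33.1 V.
(Unloaded it would have been 33.1 V.)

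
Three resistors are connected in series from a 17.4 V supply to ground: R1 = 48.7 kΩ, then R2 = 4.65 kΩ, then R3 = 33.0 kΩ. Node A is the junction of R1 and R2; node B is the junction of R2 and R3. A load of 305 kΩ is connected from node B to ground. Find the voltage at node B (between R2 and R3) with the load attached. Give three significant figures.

V ≈ 6.23 V

At node B, R3 is in parallel with the load: R3‖R_L = 29.78 kΩ.
Below node A the resistance is R2 + (R3‖R_L) = 34.43 kΩ, so V_A = 17.4 × 34.43/83.13 = 7.206 V.
Then V_B = V_A × (R3‖R_L)/(R2 + R3‖R_L) = 7.206 × 29.78/34.43 = 6.23 V.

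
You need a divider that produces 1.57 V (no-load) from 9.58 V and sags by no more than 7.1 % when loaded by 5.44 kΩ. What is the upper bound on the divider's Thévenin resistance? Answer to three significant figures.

R_th ≤ 416 Ω

Loading drop = R_th/(R_th + R_L) ≤ 0.0710, so R_th ≤ R_L · ε/(1−ε) = 5.44 kΩ × 0.0710/0.9290 = 416 Ω.
(Any R1, R2 with R2/(R1+R2) = 0.164 and R1‖R2 ≤ 416 Ω will meet the spec.)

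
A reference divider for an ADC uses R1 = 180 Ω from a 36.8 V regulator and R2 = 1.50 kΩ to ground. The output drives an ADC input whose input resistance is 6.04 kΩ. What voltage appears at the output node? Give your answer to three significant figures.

The load sits in parallel with R2: R2‖R_L = (1500 × 6040) / (1500 + 6040) = 1202 Ω.
V_out = 36.8 × 1202 / (180 + 1202) = 36.8 × 1202/1382 = 32.0 V.
(Unloaded it would have been 32.9 V.)

V_out ≈ 32.0 V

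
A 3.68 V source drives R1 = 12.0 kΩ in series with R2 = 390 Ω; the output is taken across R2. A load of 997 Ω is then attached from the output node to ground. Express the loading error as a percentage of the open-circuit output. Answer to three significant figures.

Unloaded V = 3.68 × 390/12390 = 0.1158 V.
Loaded: R2‖R_L = 280.3 Ω, giving V = 3.68 × 280.3/12280 = 0.08401 V.
Drop = (0.1158 − 0.08401) / 0.1158 = 27.5 %.

27.5 %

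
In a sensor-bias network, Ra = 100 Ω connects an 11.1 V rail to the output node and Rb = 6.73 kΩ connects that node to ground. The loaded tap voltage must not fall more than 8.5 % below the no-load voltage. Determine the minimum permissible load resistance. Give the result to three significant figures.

Output resistance R_th = Ra‖Rb = (100 × 6730)/6830 = 98.54 Ω.
The fractional drop is R_th/(R_th + R_L); requiring this ≤ 0.0850 gives R_L ≥ R_th(1/0.0850 − 1) = 98.54 × 10.76 = 1.06 kΩ.

R_L(min) ≈ 1.06 kΩ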